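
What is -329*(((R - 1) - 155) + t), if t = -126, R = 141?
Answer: 46389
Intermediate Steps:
-329*(((R - 1) - 155) + t) = -329*(((141 - 1) - 155) - 126) = -329*((140 - 155) - 126) = -329*(-15 - 126) = -329*(-141) = 46389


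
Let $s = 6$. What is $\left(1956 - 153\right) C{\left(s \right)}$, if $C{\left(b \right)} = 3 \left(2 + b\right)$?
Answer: $43272$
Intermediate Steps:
$C{\left(b \right)} = 6 + 3 b$
$\left(1956 - 153\right) C{\left(s \right)} = \left(1956 - 153\right) \left(6 + 3 \cdot 6\right) = 1803 \left(6 + 18\right) = 1803 \cdot 24 = 43272$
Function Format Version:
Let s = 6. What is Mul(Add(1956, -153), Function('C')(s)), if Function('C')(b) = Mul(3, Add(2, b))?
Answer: 43272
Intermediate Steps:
Function('C')(b) = Add(6, Mul(3, b))
Mul(Add(1956, -153), Function('C')(s)) = Mul(Add(1956, -153), Add(6, Mul(3, 6))) = Mul(1803, Add(6, 18)) = Mul(1803, 24) = 43272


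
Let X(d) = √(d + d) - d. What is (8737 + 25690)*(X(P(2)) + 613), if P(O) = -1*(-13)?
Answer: 20656200 + 34427*√26 ≈ 2.0832e+7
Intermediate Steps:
P(O) = 13
X(d) = -d + √2*√d (X(d) = √(2*d) - d = √2*√d - d = -d + √2*√d)
(8737 + 25690)*(X(P(2)) + 613) = (8737 + 25690)*((-1*13 + √2*√13) + 613) = 34427*((-13 + √26) + 613) = 34427*(600 + √26) = 20656200 + 34427*√26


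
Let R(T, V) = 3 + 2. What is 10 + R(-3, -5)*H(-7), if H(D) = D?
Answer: -25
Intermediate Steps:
R(T, V) = 5
10 + R(-3, -5)*H(-7) = 10 + 5*(-7) = 10 - 35 = -25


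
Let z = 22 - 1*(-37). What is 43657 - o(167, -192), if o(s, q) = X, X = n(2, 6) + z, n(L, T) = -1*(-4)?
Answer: 43594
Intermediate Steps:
n(L, T) = 4
z = 59 (z = 22 + 37 = 59)
X = 63 (X = 4 + 59 = 63)
o(s, q) = 63
43657 - o(167, -192) = 43657 - 1*63 = 43657 - 63 = 43594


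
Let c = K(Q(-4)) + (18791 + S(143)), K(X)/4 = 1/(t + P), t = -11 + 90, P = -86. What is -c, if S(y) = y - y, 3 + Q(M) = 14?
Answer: -131533/7 ≈ -18790.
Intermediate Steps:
Q(M) = 11 (Q(M) = -3 + 14 = 11)
t = 79
S(y) = 0
K(X) = -4/7 (K(X) = 4/(79 - 86) = 4/(-7) = 4*(-1/7) = -4/7)
c = 131533/7 (c = -4/7 + (18791 + 0) = -4/7 + 18791 = 131533/7 ≈ 18790.)
-c = -1*131533/7 = -131533/7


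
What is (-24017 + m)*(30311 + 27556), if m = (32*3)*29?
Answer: -1228690011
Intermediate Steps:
m = 2784 (m = 96*29 = 2784)
(-24017 + m)*(30311 + 27556) = (-24017 + 2784)*(30311 + 27556) = -21233*57867 = -1228690011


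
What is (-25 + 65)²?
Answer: 1600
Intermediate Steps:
(-25 + 65)² = 40² = 1600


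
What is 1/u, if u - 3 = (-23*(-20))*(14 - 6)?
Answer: 1/3683 ≈ 0.00027152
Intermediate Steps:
u = 3683 (u = 3 + (-23*(-20))*(14 - 6) = 3 + 460*8 = 3 + 3680 = 3683)
1/u = 1/3683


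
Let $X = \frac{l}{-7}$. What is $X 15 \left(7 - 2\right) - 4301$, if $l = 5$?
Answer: $- \frac{30482}{7} \approx -4354.6$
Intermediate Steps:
$X = - \frac{5}{7}$ ($X = \frac{5}{-7} = 5 \left(- \frac{1}{7}\right) = - \frac{5}{7} \approx -0.71429$)
$X 15 \left(7 - 2\right) - 4301 = \left(- \frac{5}{7}\right) 15 \left(7 - 2\right) - 4301 = - \frac{75 \left(7 - 2\right)}{7} - 4301 = \left(- \frac{75}{7}\right) 5 - 4301 = - \frac{375}{7} - 4301 = - \frac{30482}{7}$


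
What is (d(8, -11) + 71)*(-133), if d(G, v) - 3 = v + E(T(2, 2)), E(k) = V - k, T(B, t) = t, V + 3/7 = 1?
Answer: -8189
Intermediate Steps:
V = 4/7 (V = -3/7 + 1 = 4/7 ≈ 0.57143)
E(k) = 4/7 - k
d(G, v) = 11/7 + v (d(G, v) = 3 + (v + (4/7 - 1*2)) = 3 + (v + (4/7 - 2)) = 3 + (v - 10/7) = 3 + (-10/7 + v) = 11/7 + v)
(d(8, -11) + 71)*(-133) = ((11/7 - 11) + 71)*(-133) = (-66/7 + 71)*(-133) = (431/7)*(-133) = -8189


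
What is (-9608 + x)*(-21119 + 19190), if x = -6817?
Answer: 31683825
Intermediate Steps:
(-9608 + x)*(-21119 + 19190) = (-9608 - 6817)*(-21119 + 19190) = -16425*(-1929) = 31683825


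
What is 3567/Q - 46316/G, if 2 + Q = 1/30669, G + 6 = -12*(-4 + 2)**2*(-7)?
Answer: -19470835541/10120605 ≈ -1923.9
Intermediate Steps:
G = 330 (G = -6 - 12*(-4 + 2)**2*(-7) = -6 - 12*(-2)**2*(-7) = -6 - 12*4*(-7) = -6 - 48*(-7) = -6 + 336 = 330)
Q = -61337/30669 (Q = -2 + 1/30669 = -61337/30669 ≈ -2.0000)
3567/Q - 46316/G = 3567/(-61337/30669) - 46316/330 = 3567*(-30669/61337) - 46316*1/330 = -109396323/61337 - 23158/165 = -19470835541/10120605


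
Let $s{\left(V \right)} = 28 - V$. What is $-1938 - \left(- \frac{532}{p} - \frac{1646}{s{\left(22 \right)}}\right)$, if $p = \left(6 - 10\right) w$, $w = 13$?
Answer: $- \frac{65282}{39} \approx -1673.9$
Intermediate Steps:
$p = -52$ ($p = \left(6 - 10\right) 13 = \left(-4\right) 13 = -52$)
$-1938 - \left(- \frac{532}{p} - \frac{1646}{s{\left(22 \right)}}\right) = -1938 - \left(- \frac{532}{-52} - \frac{1646}{28 - 22}\right) = -1938 - \left(\left(-532\right) \left(- \frac{1}{52}\right) - \frac{1646}{28 - 22}\right) = -1938 - \left(\frac{133}{13} - \frac{1646}{6}\right) = -1938 - \left(\frac{133}{13} - \frac{823}{3}\right) = -1938 - - \frac{10300}{39} = -1938 + \frac{10300}{39} = - \frac{65282}{39}$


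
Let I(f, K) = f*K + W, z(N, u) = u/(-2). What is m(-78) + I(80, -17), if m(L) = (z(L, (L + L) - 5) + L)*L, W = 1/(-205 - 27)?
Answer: -360761/232 ≈ -1555.0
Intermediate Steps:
W = -1/232 (W = 1/(-232) = -1/232 ≈ -0.0043103)
z(N, u) = -u/2 (z(N, u) = u*(-½) = -u/2)
I(f, K) = -1/232 + K*f (I(f, K) = f*K - 1/232 = K*f - 1/232 = -1/232 + K*f)
m(L) = 5*L/2 (m(L) = (-((L + L) - 5)/2 + L)*L = (-(2*L - 5)/2 + L)*L = (-(-5 + 2*L)/2 + L)*L = ((5/2 - L) + L)*L = 5*L/2)
m(-78) + I(80, -17) = (5/2)*(-78) + (-1/232 - 17*80) = -195 + (-1/232 - 1360) = -195 - 315521/232 = -360761/232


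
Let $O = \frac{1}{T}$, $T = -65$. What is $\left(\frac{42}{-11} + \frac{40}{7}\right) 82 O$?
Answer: $- \frac{11972}{5005} \approx -2.392$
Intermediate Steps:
$O = - \frac{1}{65}$ ($O = \frac{1}{-65} = - \frac{1}{65} \approx -0.015385$)
$\left(\frac{42}{-11} + \frac{40}{7}\right) 82 O = \left(\frac{42}{-11} + \frac{40}{7}\right) 82 \left(- \frac{1}{65}\right) = \left(42 \left(- \frac{1}{11}\right) + 40 \cdot \frac{1}{7}\right) 82 \left(- \frac{1}{65}\right) = \left(- \frac{42}{11} + \frac{40}{7}\right) 82 \left(- \frac{1}{65}\right) = \frac{146}{77} \cdot 82 \left(- \frac{1}{65}\right) = \frac{11972}{77} \left(- \frac{1}{65}\right) = - \frac{11972}{5005}$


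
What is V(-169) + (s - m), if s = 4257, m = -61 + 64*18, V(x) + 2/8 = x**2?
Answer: 126907/4 ≈ 31727.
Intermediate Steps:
V(x) = -1/4 + x**2
m = 1091 (m = -61 + 1152 = 1091)
V(-169) + (s - m) = (-1/4 + (-169)**2) + (4257 - 1*1091) = (-1/4 + 28561) + (4257 - 1091) = 114243/4 + 3166 = 126907/4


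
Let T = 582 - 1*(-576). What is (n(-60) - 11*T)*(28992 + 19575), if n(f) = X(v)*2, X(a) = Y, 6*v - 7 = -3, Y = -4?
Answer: -619034982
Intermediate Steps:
v = ⅔ (v = 7/6 + (⅙)*(-3) = 7/6 - ½ = ⅔ ≈ 0.66667)
X(a) = -4
T = 1158 (T = 582 + 576 = 1158)
n(f) = -8 (n(f) = -4*2 = -8)
(n(-60) - 11*T)*(28992 + 19575) = (-8 - 11*1158)*(28992 + 19575) = (-8 - 12738)*48567 = -12746*48567 = -619034982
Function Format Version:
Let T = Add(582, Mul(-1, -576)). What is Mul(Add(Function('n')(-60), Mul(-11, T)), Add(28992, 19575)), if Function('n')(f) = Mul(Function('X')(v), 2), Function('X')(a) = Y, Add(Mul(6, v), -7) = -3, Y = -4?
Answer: -619034982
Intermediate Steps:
v = Rational(2, 3) (v = Add(Rational(7, 6), Mul(Rational(1, 6), -3)) = Add(Rational(7, 6), Rational(-1, 2)) = Rational(2, 3) ≈ 0.66667)
Function('X')(a) = -4
T = 1158 (T = Add(582, 576) = 1158)
Function('n')(f) = -8 (Function('n')(f) = Mul(-4, 2) = -8)
Mul(Add(Function('n')(-60), Mul(-11, T)), Add(28992, 19575)) = Mul(Add(-8, Mul(-11, 1158)), Add(28992, 19575)) = Mul(Add(-8, -12738), 48567) = Mul(-12746, 48567) = -619034982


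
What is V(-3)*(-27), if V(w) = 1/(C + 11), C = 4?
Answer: -9/5 ≈ -1.8000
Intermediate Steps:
V(w) = 1/15 (V(w) = 1/(4 + 11) = 1/15)
V(-3)*(-27) = (1/15)*(-27) = -9/5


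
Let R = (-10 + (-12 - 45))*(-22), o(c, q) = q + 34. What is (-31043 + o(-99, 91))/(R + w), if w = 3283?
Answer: -30918/4757 ≈ -6.4995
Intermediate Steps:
o(c, q) = 34 + q
R = 1474 (R = (-10 - 57)*(-22) = -67*(-22) = 1474)
(-31043 + o(-99, 91))/(R + w) = (-31043 + (34 + 91))/(1474 + 3283) = (-31043 + 125)/4757 = -30918*1/4757 = -30918/4757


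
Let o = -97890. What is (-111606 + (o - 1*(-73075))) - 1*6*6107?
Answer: -173063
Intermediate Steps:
(-111606 + (o - 1*(-73075))) - 1*6*6107 = (-111606 + (-97890 - 1*(-73075))) - 1*6*6107 = (-111606 + (-97890 + 73075)) - 6*6107 = (-111606 - 24815) - 36642 = -136421 - 36642 = -173063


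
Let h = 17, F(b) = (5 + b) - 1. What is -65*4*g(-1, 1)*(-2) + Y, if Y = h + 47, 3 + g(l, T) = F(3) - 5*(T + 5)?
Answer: -13456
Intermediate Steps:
F(b) = 4 + b
g(l, T) = -21 - 5*T (g(l, T) = -3 + ((4 + 3) - 5*(T + 5)) = -3 + (7 - 5*(5 + T)) = -3 + (7 + (-25 - 5*T)) = -3 + (-18 - 5*T) = -21 - 5*T)
Y = 64 (Y = 17 + 47 = 64)
-65*4*g(-1, 1)*(-2) + Y = -65*4*(-21 - 5*1)*(-2) + 64 = -65*4*(-21 - 5)*(-2) + 64 = -65*4*(-26)*(-2) + 64 = -(-6760)*(-2) + 64 = -65*208 + 64 = -13520 + 64 = -13456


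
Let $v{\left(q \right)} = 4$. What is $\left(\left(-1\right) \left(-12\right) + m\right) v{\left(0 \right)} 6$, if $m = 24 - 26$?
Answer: $240$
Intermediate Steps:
$m = -2$ ($m = 24 - 26 = -2$)
$\left(\left(-1\right) \left(-12\right) + m\right) v{\left(0 \right)} 6 = \left(\left(-1\right) \left(-12\right) - 2\right) 4 \cdot 6 = \left(12 - 2\right) 24 = 10 \cdot 24 = 240$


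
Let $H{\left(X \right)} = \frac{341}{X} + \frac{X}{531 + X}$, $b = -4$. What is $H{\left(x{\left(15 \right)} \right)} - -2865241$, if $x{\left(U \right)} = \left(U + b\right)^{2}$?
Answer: $\frac{20549529995}{7172} \approx 2.8652 \cdot 10^{6}$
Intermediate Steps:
$x{\left(U \right)} = \left(-4 + U\right)^{2}$ ($x{\left(U \right)} = \left(U - 4\right)^{2} = \left(-4 + U\right)^{2}$)
$H{\left(x{\left(15 \right)} \right)} - -2865241 = \frac{181071 + \left(\left(-4 + 15\right)^{2}\right)^{2} + 341 \left(-4 + 15\right)^{2}}{\left(-4 + 15\right)^{2} \left(531 + \left(-4 + 15\right)^{2}\right)} - -2865241 = \frac{181071 + \left(11^{2}\right)^{2} + 341 \cdot 11^{2}}{11^{2} \left(531 + 11^{2}\right)} + 2865241 = \frac{181071 + 121^{2} + 341 \cdot 121}{121 \left(531 + 121\right)} + 2865241 = \frac{181071 + 14641 + 41261}{121 \cdot 652} + 2865241 = \frac{1}{121} \cdot \frac{1}{652} \cdot 236973 + 2865241 = \frac{21543}{7172} + 2865241 = \frac{20549529995}{7172}$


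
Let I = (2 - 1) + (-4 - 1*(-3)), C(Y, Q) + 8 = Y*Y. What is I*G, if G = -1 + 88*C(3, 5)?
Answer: 0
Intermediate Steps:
C(Y, Q) = -8 + Y² (C(Y, Q) = -8 + Y*Y = -8 + Y²)
I = 0 (I = 1 + (-4 + 3) = 1 - 1 = 0)
G = 87 (G = -1 + 88*(-8 + 3²) = -1 + 88*(-8 + 9) = -1 + 88*1 = -1 + 88 = 87)
I*G = 0*87 = 0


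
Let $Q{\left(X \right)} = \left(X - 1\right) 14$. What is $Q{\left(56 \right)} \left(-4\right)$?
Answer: $-3080$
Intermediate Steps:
$Q{\left(X \right)} = -14 + 14 X$ ($Q{\left(X \right)} = \left(X - 1\right) 14 = \left(-1 + X\right) 14 = -14 + 14 X$)
$Q{\left(56 \right)} \left(-4\right) = \left(-14 + 14 \cdot 56\right) \left(-4\right) = \left(-14 + 784\right) \left(-4\right) = 770 \left(-4\right) = -3080$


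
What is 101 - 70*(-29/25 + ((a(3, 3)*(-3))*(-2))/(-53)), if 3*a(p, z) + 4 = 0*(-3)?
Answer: 45483/265 ≈ 171.63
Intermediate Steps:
a(p, z) = -4/3 (a(p, z) = -4/3 + (0*(-3))/3 = -4/3 + (⅓)*0 = -4/3 + 0 = -4/3)
101 - 70*(-29/25 + ((a(3, 3)*(-3))*(-2))/(-53)) = 101 - 70*(-29/25 + (-4/3*(-3)*(-2))/(-53)) = 101 - 70*(-29*1/25 + (4*(-2))*(-1/53)) = 101 - 70*(-29/25 - 8*(-1/53)) = 101 - 70*(-29/25 + 8/53) = 101 - 70*(-1337/1325) = 101 + 18718/265 = 45483/265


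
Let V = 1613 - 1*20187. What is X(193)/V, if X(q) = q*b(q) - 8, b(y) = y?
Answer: -37241/18574 ≈ -2.0050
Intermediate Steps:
V = -18574 (V = 1613 - 20187 = -18574)
X(q) = -8 + q² (X(q) = q*q - 8 = q² - 8 = -8 + q²)
X(193)/V = (-8 + 193²)/(-18574) = (-8 + 37249)*(-1/18574) = 37241*(-1/18574) = -37241/18574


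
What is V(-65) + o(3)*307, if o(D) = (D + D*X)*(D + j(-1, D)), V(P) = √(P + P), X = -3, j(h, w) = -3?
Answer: I*√130 ≈ 11.402*I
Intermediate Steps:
V(P) = √2*√P (V(P) = √(2*P) = √2*√P)
o(D) = -2*D*(-3 + D) (o(D) = (D + D*(-3))*(D - 3) = (D - 3*D)*(-3 + D) = (-2*D)*(-3 + D) = -2*D*(-3 + D))
V(-65) + o(3)*307 = √2*√(-65) + (2*3*(3 - 1*3))*307 = √2*(I*√65) + (2*3*(3 - 3))*307 = I*√130 + (2*3*0)*307 = I*√130 + 0*307 = I*√130 + 0 = I*√130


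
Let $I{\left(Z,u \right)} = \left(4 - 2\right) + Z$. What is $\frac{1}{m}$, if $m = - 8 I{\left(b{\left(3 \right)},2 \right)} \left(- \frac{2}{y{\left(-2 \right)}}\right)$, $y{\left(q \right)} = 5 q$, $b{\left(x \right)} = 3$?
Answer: $- \frac{1}{8} \approx -0.125$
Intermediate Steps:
$I{\left(Z,u \right)} = 2 + Z$
$m = -8$ ($m = - 8 \left(2 + 3\right) \left(- \frac{2}{5 \left(-2\right)}\right) = \left(-8\right) 5 \left(- \frac{2}{-10}\right) = - 40 \left(\left(-2\right) \left(- \frac{1}{10}\right)\right) = \left(-40\right) \frac{1}{5} = -8$)
$\frac{1}{m} = \frac{1}{-8} = - \frac{1}{8}$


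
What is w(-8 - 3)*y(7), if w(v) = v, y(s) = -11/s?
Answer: 121/7 ≈ 17.286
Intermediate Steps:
w(-8 - 3)*y(7) = (-8 - 3)*(-11/7) = -(-121)/7 = -11*(-11/7) = 121/7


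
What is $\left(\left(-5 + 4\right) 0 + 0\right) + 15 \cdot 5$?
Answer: $75$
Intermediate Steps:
$\left(\left(-5 + 4\right) 0 + 0\right) + 15 \cdot 5 = \left(\left(-1\right) 0 + 0\right) + 75 = \left(0 + 0\right) + 75 = 0 + 75 = 75$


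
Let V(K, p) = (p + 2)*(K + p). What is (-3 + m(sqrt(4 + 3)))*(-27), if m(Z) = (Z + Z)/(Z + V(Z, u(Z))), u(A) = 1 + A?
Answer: 3285/53 + 306*sqrt(7)/53 ≈ 77.257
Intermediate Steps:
V(K, p) = (2 + p)*(K + p)
m(Z) = 2*Z/(2 + (1 + Z)**2 + 5*Z + Z*(1 + Z)) (m(Z) = (Z + Z)/(Z + ((1 + Z)**2 + 2*Z + 2*(1 + Z) + Z*(1 + Z))) = (2*Z)/(Z + ((1 + Z)**2 + 2*Z + (2 + 2*Z) + Z*(1 + Z))) = (2*Z)/(Z + (2 + (1 + Z)**2 + 4*Z + Z*(1 + Z))) = (2*Z)/(2 + (1 + Z)**2 + 5*Z + Z*(1 + Z)) = 2*Z/(2 + (1 + Z)**2 + 5*Z + Z*(1 + Z)))
(-3 + m(sqrt(4 + 3)))*(-27) = (-3 + 2*sqrt(4 + 3)/(3 + 2*(sqrt(4 + 3))**2 + 8*sqrt(4 + 3)))*(-27) = (-3 + 2*sqrt(7)/(3 + 2*(sqrt(7))**2 + 8*sqrt(7)))*(-27) = (-3 + 2*sqrt(7)/(3 + 2*7 + 8*sqrt(7)))*(-27) = (-3 + 2*sqrt(7)/(3 + 14 + 8*sqrt(7)))*(-27) = (-3 + 2*sqrt(7)/(17 + 8*sqrt(7)))*(-27) = 81 - 54*sqrt(7)/(17 + 8*sqrt(7))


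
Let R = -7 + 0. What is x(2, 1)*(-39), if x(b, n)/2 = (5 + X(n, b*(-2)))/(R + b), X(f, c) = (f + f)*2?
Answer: 702/5 ≈ 140.40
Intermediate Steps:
X(f, c) = 4*f (X(f, c) = (2*f)*2 = 4*f)
R = -7
x(b, n) = 2*(5 + 4*n)/(-7 + b) (x(b, n) = 2*((5 + 4*n)/(-7 + b)) = 2*(5 + 4*n)/(-7 + b))
x(2, 1)*(-39) = (2*(5 + 4*1)/(-7 + 2))*(-39) = (2*(5 + 4)/(-5))*(-39) = (2*(-⅕)*9)*(-39) = -18/5*(-39) = 702/5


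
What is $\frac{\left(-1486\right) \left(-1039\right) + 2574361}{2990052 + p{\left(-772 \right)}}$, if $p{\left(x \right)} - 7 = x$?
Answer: $\frac{4118315}{2989287} \approx 1.3777$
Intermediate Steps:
$p{\left(x \right)} = 7 + x$
$\frac{\left(-1486\right) \left(-1039\right) + 2574361}{2990052 + p{\left(-772 \right)}} = \frac{\left(-1486\right) \left(-1039\right) + 2574361}{2990052 + \left(7 - 772\right)} = \frac{1543954 + 2574361}{2990052 - 765} = \frac{4118315}{2989287}$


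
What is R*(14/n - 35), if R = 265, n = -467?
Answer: -4335135/467 ≈ -9282.9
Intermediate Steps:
R*(14/n - 35) = 265*(14/(-467) - 35) = 265*(14*(-1/467) - 35) = 265*(-14/467 - 35) = 265*(-16359/467) = -4335135/467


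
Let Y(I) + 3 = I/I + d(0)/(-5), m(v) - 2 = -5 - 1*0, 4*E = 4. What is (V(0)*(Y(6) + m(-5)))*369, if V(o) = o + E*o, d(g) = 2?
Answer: 0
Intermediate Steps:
E = 1 (E = (¼)*4 = 1)
m(v) = -3 (m(v) = 2 + (-5 - 1*0) = 2 + (-5 + 0) = 2 - 5 = -3)
Y(I) = -12/5 (Y(I) = -3 + (I/I + 2/(-5)) = -3 + (1 + 2*(-⅕)) = -3 + (1 - ⅖) = -3 + ⅗ = -12/5)
V(o) = 2*o (V(o) = o + 1*o = o + o = 2*o)
(V(0)*(Y(6) + m(-5)))*369 = ((2*0)*(-12/5 - 3))*369 = (0*(-27/5))*369 = 0*369 = 0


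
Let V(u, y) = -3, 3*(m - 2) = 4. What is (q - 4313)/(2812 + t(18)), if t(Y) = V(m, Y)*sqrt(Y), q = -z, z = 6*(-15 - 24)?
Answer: -5735074/3953591 - 36711*sqrt(2)/7907182 ≈ -1.4572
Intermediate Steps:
m = 10/3 (m = 2 + (1/3)*4 = 2 + 4/3 = 10/3 ≈ 3.3333)
z = -234 (z = 6*(-39) = -234)
q = 234 (q = -1*(-234) = 234)
t(Y) = -3*sqrt(Y)
(q - 4313)/(2812 + t(18)) = (234 - 4313)/(2812 - 9*sqrt(2)) = -4079/(2812 - 9*sqrt(2))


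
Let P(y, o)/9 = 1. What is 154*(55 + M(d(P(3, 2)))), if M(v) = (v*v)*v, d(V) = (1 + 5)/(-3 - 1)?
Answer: 31801/4 ≈ 7950.3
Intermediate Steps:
P(y, o) = 9 (P(y, o) = 9*1 = 9)
d(V) = -3/2 (d(V) = 6/(-4) = 6*(-¼) = -3/2)
M(v) = v³ (M(v) = v²*v = v³)
154*(55 + M(d(P(3, 2)))) = 154*(55 + (-3/2)³) = 154*(55 - 27/8) = 154*(413/8) = 31801/4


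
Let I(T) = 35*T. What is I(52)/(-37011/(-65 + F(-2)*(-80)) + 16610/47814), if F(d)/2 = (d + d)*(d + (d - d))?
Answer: 4180138950/63999443 ≈ 65.315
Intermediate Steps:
F(d) = 4*d² (F(d) = 2*((d + d)*(d + (d - d))) = 2*((2*d)*(d + 0)) = 2*((2*d)*d) = 2*(2*d²) = 4*d²)
I(52)/(-37011/(-65 + F(-2)*(-80)) + 16610/47814) = (35*52)/(-37011/(-65 + (4*(-2)²)*(-80)) + 16610/47814) = 1820/(-37011/(-65 + (4*4)*(-80)) + 16610*(1/47814)) = 1820/(-37011/(-65 + 16*(-80)) + 8305/23907) = 1820/(-37011/(-65 - 1280) + 8305/23907) = 1820/(-37011/(-1345) + 8305/23907) = 1820/(-37011*(-1/1345) + 8305/23907) = 1820/(37011/1345 + 8305/23907) = 1820/(895992202/32154915) = 1820*(32154915/895992202) = 4180138950/63999443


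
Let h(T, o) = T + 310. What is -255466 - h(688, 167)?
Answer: -256464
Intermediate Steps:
h(T, o) = 310 + T
-255466 - h(688, 167) = -255466 - (310 + 688) = -255466 - 1*998 = -255466 - 998 = -256464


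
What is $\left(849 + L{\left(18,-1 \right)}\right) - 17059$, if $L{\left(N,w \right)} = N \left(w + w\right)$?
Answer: $-16246$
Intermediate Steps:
$L{\left(N,w \right)} = 2 N w$ ($L{\left(N,w \right)} = N 2 w = 2 N w$)
$\left(849 + L{\left(18,-1 \right)}\right) - 17059 = \left(849 + 2 \cdot 18 \left(-1\right)\right) - 17059 = \left(849 - 36\right) - 17059 = 813 - 17059 = -16246$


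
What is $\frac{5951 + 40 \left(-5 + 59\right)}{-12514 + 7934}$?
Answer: $- \frac{8111}{4580} \approx -1.771$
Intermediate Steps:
$\frac{5951 + 40 \left(-5 + 59\right)}{-12514 + 7934} = \frac{5951 + 40 \cdot 54}{-4580} = \left(5951 + 2160\right) \left(- \frac{1}{4580}\right) = 8111 \left(- \frac{1}{4580}\right) = - \frac{8111}{4580}$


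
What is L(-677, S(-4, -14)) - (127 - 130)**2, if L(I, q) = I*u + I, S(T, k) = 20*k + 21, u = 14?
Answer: -10164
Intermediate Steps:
S(T, k) = 21 + 20*k
L(I, q) = 15*I (L(I, q) = I*14 + I = 14*I + I = 15*I)
L(-677, S(-4, -14)) - (127 - 130)**2 = 15*(-677) - (127 - 130)**2 = -10155 - 1*(-3)**2 = -10155 - 1*9 = -10155 - 9 = -10164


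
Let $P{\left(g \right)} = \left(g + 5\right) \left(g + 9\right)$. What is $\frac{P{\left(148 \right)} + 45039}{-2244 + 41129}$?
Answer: $\frac{13812}{7777} \approx 1.776$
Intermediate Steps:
$P{\left(g \right)} = \left(5 + g\right) \left(9 + g\right)$
$\frac{P{\left(148 \right)} + 45039}{-2244 + 41129} = \frac{\left(45 + 148^{2} + 14 \cdot 148\right) + 45039}{-2244 + 41129} = \frac{\left(45 + 21904 + 2072\right) + 45039}{38885} = \left(24021 + 45039\right) \frac{1}{38885} = 69060 \cdot \frac{1}{38885} = \frac{13812}{7777}$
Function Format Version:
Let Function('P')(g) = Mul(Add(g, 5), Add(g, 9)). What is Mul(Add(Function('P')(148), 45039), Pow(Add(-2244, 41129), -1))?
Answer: Rational(13812, 7777) ≈ 1.7760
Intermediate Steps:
Function('P')(g) = Mul(Add(5, g), Add(9, g))
Mul(Add(Function('P')(148), 45039), Pow(Add(-2244, 41129), -1)) = Mul(Add(Add(45, Pow(148, 2), Mul(14, 148)), 45039), Pow(Add(-2244, 41129), -1)) = Mul(Add(Add(45, 21904, 2072), 45039), Pow(38885, -1)) = Mul(Add(24021, 45039), Rational(1, 38885)) = Mul(69060, Rational(1, 38885)) = Rational(13812, 7777)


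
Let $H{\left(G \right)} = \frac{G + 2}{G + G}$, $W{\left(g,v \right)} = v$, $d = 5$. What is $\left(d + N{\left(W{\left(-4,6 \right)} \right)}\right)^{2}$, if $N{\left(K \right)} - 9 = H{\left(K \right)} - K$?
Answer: $\frac{676}{9} \approx 75.111$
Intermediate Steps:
$H{\left(G \right)} = \frac{2 + G}{2 G}$
$N{\left(K \right)} = 9 - K + \frac{2 + K}{2 K}$ ($N{\left(K \right)} = 9 - \left(K - \frac{2 + K}{2 K}\right) = 9 - K + \frac{2 + K}{2 K}$)
$\left(d + N{\left(W{\left(-4,6 \right)} \right)}\right)^{2} = \left(5 + \left(\frac{19}{2} + \frac{1}{6} - 6\right)\right)^{2} = \left(5 + \frac{11}{3}\right)^{2} = \left(\frac{26}{3}\right)^{2} = \frac{676}{9}$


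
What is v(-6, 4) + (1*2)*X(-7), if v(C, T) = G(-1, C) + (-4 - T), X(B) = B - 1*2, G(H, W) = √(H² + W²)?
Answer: -26 + √37 ≈ -19.917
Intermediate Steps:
X(B) = -2 + B (X(B) = B - 2 = -2 + B)
v(C, T) = -4 + √(1 + C²) - T (v(C, T) = √((-1)² + C²) + (-4 - T) = √(1 + C²) + (-4 - T) = -4 + √(1 + C²) - T)
v(-6, 4) + (1*2)*X(-7) = (-4 + √(1 + (-6)²) - 1*4) + (1*2)*(-2 - 7) = (-4 + √(1 + 36) - 4) + 2*(-9) = (-4 + √37 - 4) - 18 = (-8 + √37) - 18 = -26 + √37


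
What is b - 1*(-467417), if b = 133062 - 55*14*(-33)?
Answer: 625889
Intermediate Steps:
b = 158472 (b = 133062 - 770*(-33) = 133062 - 1*(-25410) = 133062 + 25410 = 158472)
b - 1*(-467417) = 158472 - 1*(-467417) = 158472 + 467417 = 625889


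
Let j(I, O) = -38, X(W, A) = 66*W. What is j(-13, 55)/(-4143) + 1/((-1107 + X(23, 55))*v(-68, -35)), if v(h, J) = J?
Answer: 180829/19865685 ≈ 0.0091026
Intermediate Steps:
j(-13, 55)/(-4143) + 1/((-1107 + X(23, 55))*v(-68, -35)) = -38/(-4143) + 1/((-1107 + 66*23)*(-35)) = -38*(-1/4143) - 1/35/(-1107 + 1518) = 38/4143 - 1/35/411 = 38/4143 + (1/411)*(-1/35) = 38/4143 - 1/14385 = 180829/19865685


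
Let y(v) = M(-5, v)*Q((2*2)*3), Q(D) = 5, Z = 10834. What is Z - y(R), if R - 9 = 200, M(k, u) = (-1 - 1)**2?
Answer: 10814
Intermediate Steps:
M(k, u) = 4 (M(k, u) = (-2)**2 = 4)
R = 209 (R = 9 + 200 = 209)
y(v) = 20 (y(v) = 4*5 = 20)
Z - y(R) = 10834 - 1*20 = 10834 - 20 = 10814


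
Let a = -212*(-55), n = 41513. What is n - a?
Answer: 29853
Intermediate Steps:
a = 11660
n - a = 41513 - 1*11660 = 41513 - 11660 = 29853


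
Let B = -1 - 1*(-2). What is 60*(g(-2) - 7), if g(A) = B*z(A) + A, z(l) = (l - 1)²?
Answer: 0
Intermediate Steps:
z(l) = (-1 + l)²
B = 1 (B = -1 + 2 = 1)
g(A) = A + (-1 + A)² (g(A) = 1*(-1 + A)² + A = (-1 + A)² + A = A + (-1 + A)²)
60*(g(-2) - 7) = 60*((-2 + (-1 - 2)²) - 7) = 60*((-2 + (-3)²) - 7) = 60*((-2 + 9) - 7) = 60*(7 - 7) = 60*0 = 0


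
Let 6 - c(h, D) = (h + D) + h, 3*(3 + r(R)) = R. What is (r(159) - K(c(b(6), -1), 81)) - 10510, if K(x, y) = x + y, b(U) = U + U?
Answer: -10524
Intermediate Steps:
b(U) = 2*U
r(R) = -3 + R/3
c(h, D) = 6 - D - 2*h (c(h, D) = 6 - ((h + D) + h) = 6 - ((D + h) + h) = 6 - (D + 2*h) = 6 + (-D - 2*h) = 6 - D - 2*h)
(r(159) - K(c(b(6), -1), 81)) - 10510 = ((-3 + (⅓)*159) - ((6 - 1*(-1) - 4*6) + 81)) - 10510 = ((-3 + 53) - ((6 + 1 - 2*12) + 81)) - 10510 = (50 - ((6 + 1 - 24) + 81)) - 10510 = (50 - (-17 + 81)) - 10510 = (50 - 1*64) - 10510 = (50 - 64) - 10510 = -14 - 10510 = -10524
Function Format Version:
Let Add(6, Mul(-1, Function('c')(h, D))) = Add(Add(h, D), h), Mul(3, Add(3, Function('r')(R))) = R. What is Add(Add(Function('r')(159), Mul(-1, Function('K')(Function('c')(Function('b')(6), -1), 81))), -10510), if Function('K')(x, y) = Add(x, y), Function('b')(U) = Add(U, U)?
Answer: -10524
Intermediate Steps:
Function('b')(U) = Mul(2, U)
Function('r')(R) = Add(-3, Mul(Rational(1, 3), R))
Function('c')(h, D) = Add(6, Mul(-1, D), Mul(-2, h)) (Function('c')(h, D) = Add(6, Mul(-1, Add(Add(h, D), h))) = Add(6, Mul(-1, Add(Add(D, h), h))) = Add(6, Mul(-1, Add(D, Mul(2, h)))) = Add(6, Add(Mul(-1, D), Mul(-2, h))) = Add(6, Mul(-1, D), Mul(-2, h)))
Add(Add(Function('r')(159), Mul(-1, Function('K')(Function('c')(Function('b')(6), -1), 81))), -10510) = Add(Add(Add(-3, Mul(Rational(1, 3), 159)), Mul(-1, Add(Add(6, Mul(-1, -1), Mul(-2, Mul(2, 6))), 81))), -10510) = Add(Add(Add(-3, 53), Mul(-1, Add(Add(6, 1, Mul(-2, 12)), 81))), -10510) = Add(Add(50, Mul(-1, Add(Add(6, 1, -24), 81))), -10510) = Add(Add(50, Mul(-1, Add(-17, 81))), -10510) = Add(Add(50, Mul(-1, 64)), -10510) = Add(Add(50, -64), -10510) = Add(-14, -10510) = -10524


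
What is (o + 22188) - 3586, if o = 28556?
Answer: 47158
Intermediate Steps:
(o + 22188) - 3586 = (28556 + 22188) - 3586 = 50744 - 3586 = 47158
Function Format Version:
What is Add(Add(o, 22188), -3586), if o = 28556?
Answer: 47158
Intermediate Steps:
Add(Add(o, 22188), -3586) = Add(Add(28556, 22188), -3586) = Add(50744, -3586) = 47158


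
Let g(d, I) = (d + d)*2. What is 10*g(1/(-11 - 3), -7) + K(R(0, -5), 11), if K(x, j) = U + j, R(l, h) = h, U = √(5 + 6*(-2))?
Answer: 57/7 + I*√7 ≈ 8.1429 + 2.6458*I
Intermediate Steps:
U = I*√7 (U = √(5 - 12) = √(-7) = I*√7 ≈ 2.6458*I)
K(x, j) = j + I*√7 (K(x, j) = I*√7 + j = j + I*√7)
g(d, I) = 4*d (g(d, I) = (2*d)*2 = 4*d)
10*g(1/(-11 - 3), -7) + K(R(0, -5), 11) = 10*(4/(-11 - 3)) + (11 + I*√7) = 10*(4/(-14)) + (11 + I*√7) = 10*(4*(-1/14)) + (11 + I*√7) = 10*(-2/7) + (11 + I*√7) = -20/7 + (11 + I*√7) = 57/7 + I*√7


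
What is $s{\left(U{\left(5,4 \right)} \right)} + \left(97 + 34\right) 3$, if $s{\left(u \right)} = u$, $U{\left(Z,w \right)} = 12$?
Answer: $405$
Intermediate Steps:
$s{\left(U{\left(5,4 \right)} \right)} + \left(97 + 34\right) 3 = 12 + \left(97 + 34\right) 3 = 12 + 131 \cdot 3 = 12 + 393 = 405$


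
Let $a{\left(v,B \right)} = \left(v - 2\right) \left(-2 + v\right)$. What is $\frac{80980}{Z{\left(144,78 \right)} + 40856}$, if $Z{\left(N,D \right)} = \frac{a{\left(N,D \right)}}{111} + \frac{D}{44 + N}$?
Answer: $\frac{844945320}{428191249} \approx 1.9733$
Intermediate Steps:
$a{\left(v,B \right)} = \left(-2 + v\right)^{2}$ ($a{\left(v,B \right)} = \left(-2 + v\right) \left(-2 + v\right) = \left(-2 + v\right)^{2}$)
$Z{\left(N,D \right)} = \frac{\left(-2 + N\right)^{2}}{111} + \frac{D}{44 + N}$
$\frac{80980}{Z{\left(144,78 \right)} + 40856} = \frac{80980}{\frac{44 \left(-2 + 144\right)^{2} + 111 \cdot 78 + 144 \left(-2 + 144\right)^{2}}{111 \left(44 + 144\right)} + 40856} = \frac{80980}{\frac{44 \cdot 142^{2} + 8658 + 144 \cdot 142^{2}}{111 \cdot 188} + 40856} = \frac{80980}{\frac{1}{111} \cdot \frac{1}{188} \left(44 \cdot 20164 + 8658 + 144 \cdot 20164\right) + 40856} = \frac{80980}{\frac{1}{111} \cdot \frac{1}{188} \left(887216 + 8658 + 2903616\right) + 40856} = \frac{80980}{\frac{1}{111} \cdot \frac{1}{188} \cdot 3799490 + 40856} = \frac{80980}{\frac{1899745}{10434} + 40856} = \frac{80980}{\frac{428191249}{10434}} = 80980 \cdot \frac{10434}{428191249} = \frac{844945320}{428191249}$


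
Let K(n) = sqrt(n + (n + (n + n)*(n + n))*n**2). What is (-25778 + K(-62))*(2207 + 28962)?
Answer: -803474482 + 31169*sqrt(58866954) ≈ -5.6433e+8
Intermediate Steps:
K(n) = sqrt(n + n**2*(n + 4*n**2)) (K(n) = sqrt(n + (n + (2*n)*(2*n))*n**2) = sqrt(n + (n + 4*n**2)*n**2) = sqrt(n + n**2*(n + 4*n**2)))
(-25778 + K(-62))*(2207 + 28962) = (-25778 + sqrt(-62 + (-62)**3 + 4*(-62)**4))*(2207 + 28962) = (-25778 + sqrt(-62 - 238328 + 4*14776336))*31169 = (-25778 + sqrt(-62 - 238328 + 59105344))*31169 = (-25778 + sqrt(58866954))*31169 = -803474482 + 31169*sqrt(58866954)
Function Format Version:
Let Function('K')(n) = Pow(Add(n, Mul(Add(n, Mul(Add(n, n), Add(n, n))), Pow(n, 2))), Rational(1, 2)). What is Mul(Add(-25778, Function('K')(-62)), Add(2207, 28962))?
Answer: Add(-803474482, Mul(31169, Pow(58866954, Rational(1, 2)))) ≈ -5.6433e+8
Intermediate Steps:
Function('K')(n) = Pow(Add(n, Mul(Pow(n, 2), Add(n, Mul(4, Pow(n, 2))))), Rational(1, 2)) (Function('K')(n) = Pow(Add(n, Mul(Add(n, Mul(Mul(2, n), Mul(2, n))), Pow(n, 2))), Rational(1, 2)) = Pow(Add(n, Mul(Add(n, Mul(4, Pow(n, 2))), Pow(n, 2))), Rational(1, 2)) = Pow(Add(n, Mul(Pow(n, 2), Add(n, Mul(4, Pow(n, 2))))), Rational(1, 2)))
Mul(Add(-25778, Function('K')(-62)), Add(2207, 28962)) = Mul(Add(-25778, Pow(Add(-62, Pow(-62, 3), Mul(4, Pow(-62, 4))), Rational(1, 2))), Add(2207, 28962)) = Mul(Add(-25778, Pow(Add(-62, -238328, Mul(4, 14776336)), Rational(1, 2))), 31169) = Mul(Add(-25778, Pow(Add(-62, -238328, 59105344), Rational(1, 2))), 31169) = Mul(Add(-25778, Pow(58866954, Rational(1, 2))), 31169) = Add(-803474482, Mul(31169, Pow(58866954, Rational(1, 2))))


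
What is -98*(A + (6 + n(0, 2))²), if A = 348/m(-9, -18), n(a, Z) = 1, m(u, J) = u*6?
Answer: -37534/9 ≈ -4170.4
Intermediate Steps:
m(u, J) = 6*u
A = -58/9 (A = 348/((6*(-9))) = 348/(-54) = 348*(-1/54) = -58/9 ≈ -6.4444)
-98*(A + (6 + n(0, 2))²) = -98*(-58/9 + (6 + 1)²) = -98*(-58/9 + 7²) = -98*(-58/9 + 49) = -98*383/9 = -37534/9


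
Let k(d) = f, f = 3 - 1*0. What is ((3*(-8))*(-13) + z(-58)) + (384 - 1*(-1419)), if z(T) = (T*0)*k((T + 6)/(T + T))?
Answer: 2115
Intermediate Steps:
f = 3 (f = 3 + 0 = 3)
k(d) = 3
z(T) = 0 (z(T) = (T*0)*3 = 0*3 = 0)
((3*(-8))*(-13) + z(-58)) + (384 - 1*(-1419)) = ((3*(-8))*(-13) + 0) + (384 - 1*(-1419)) = (-24*(-13) + 0) + (384 + 1419) = (312 + 0) + 1803 = 312 + 1803 = 2115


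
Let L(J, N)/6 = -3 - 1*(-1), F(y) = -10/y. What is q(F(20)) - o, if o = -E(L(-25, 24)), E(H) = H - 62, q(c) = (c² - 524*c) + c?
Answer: 751/4 ≈ 187.75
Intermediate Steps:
L(J, N) = -12 (L(J, N) = 6*(-3 - 1*(-1)) = 6*(-3 + 1) = 6*(-2) = -12)
q(c) = c² - 523*c
E(H) = -62 + H
o = 74 (o = -(-62 - 12) = -1*(-74) = 74)
q(F(20)) - o = (-10/20)*(-523 - 10/20) - 1*74 = (-10*1/20)*(-523 - 10*1/20) - 74 = -(-523 - ½)/2 - 74 = -½*(-1047/2) - 74 = 1047/4 - 74 = 751/4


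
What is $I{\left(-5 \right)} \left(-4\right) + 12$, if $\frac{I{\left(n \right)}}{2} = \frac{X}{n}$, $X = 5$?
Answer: $20$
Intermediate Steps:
$I{\left(n \right)} = \frac{10}{n}$ ($I{\left(n \right)} = 2 \frac{5}{n} = \frac{10}{n}$)
$I{\left(-5 \right)} \left(-4\right) + 12 = \frac{10}{-5} \left(-4\right) + 12 = 10 \left(- \frac{1}{5}\right) \left(-4\right) + 12 = \left(-2\right) \left(-4\right) + 12 = 8 + 12 = 20$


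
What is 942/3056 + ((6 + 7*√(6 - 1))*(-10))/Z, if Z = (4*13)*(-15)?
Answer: 7651/19864 + 7*√5/78 ≈ 0.58584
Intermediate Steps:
Z = -780 (Z = 52*(-15) = -780)
942/3056 + ((6 + 7*√(6 - 1))*(-10))/Z = 942/3056 + ((6 + 7*√(6 - 1))*(-10))/(-780) = 942*(1/3056) + ((6 + 7*√5)*(-10))*(-1/780) = 471/1528 + (-60 - 70*√5)*(-1/780) = 471/1528 + (1/13 + 7*√5/78) = 7651/19864 + 7*√5/78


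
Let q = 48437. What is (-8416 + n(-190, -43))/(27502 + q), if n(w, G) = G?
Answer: -8459/75939 ≈ -0.11139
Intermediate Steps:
(-8416 + n(-190, -43))/(27502 + q) = (-8416 - 43)/(27502 + 48437) = -8459/75939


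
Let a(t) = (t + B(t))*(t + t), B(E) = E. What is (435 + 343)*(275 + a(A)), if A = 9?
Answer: 466022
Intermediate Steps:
a(t) = 4*t**2 (a(t) = (t + t)*(t + t) = (2*t)*(2*t) = 4*t**2)
(435 + 343)*(275 + a(A)) = (435 + 343)*(275 + 4*9**2) = 778*(275 + 4*81) = 778*(275 + 324) = 778*599 = 466022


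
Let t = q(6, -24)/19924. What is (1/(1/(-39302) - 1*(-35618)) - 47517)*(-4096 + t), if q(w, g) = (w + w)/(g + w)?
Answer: 8142559438476218148601/41836175165610 ≈ 1.9463e+8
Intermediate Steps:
q(w, g) = 2*w/(g + w) (q(w, g) = (2*w)/(g + w) = 2*w/(g + w))
t = -1/29886 (t = (2*6/(-24 + 6))/19924 = (2*6/(-18))*(1/19924) = (2*6*(-1/18))*(1/19924) = -⅔*1/19924 = -1/29886 ≈ -3.3460e-5)
(1/(1/(-39302) - 1*(-35618)) - 47517)*(-4096 + t) = (1/(1/(-39302) - 1*(-35618)) - 47517)*(-4096 - 1/29886) = (1/(-1/39302 + 35618) - 47517)*(-122413057/29886) = (1/(1399858635/39302) - 47517)*(-122413057/29886) = (39302/1399858635 - 47517)*(-122413057/29886) = -66517082719993/1399858635*(-122413057/29886) = 8142559438476218148601/41836175165610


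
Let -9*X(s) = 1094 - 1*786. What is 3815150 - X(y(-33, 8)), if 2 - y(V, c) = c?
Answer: 34336658/9 ≈ 3.8152e+6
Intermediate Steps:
y(V, c) = 2 - c
X(s) = -308/9 (X(s) = -(1094 - 1*786)/9 = -(1094 - 786)/9 = -⅑*308 = -308/9)
3815150 - X(y(-33, 8)) = 3815150 - 1*(-308/9) = 3815150 + 308/9 = 34336658/9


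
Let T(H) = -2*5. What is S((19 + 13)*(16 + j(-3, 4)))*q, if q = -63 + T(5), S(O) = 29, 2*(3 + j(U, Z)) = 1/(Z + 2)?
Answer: -2117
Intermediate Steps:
T(H) = -10
j(U, Z) = -3 + 1/(2*(2 + Z)) (j(U, Z) = -3 + 1/(2*(Z + 2)) = -3 + 1/(2*(2 + Z)))
q = -73 (q = -63 - 10 = -73)
S((19 + 13)*(16 + j(-3, 4)))*q = 29*(-73) = -2117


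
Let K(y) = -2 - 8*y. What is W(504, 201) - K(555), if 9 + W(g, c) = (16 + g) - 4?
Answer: 4949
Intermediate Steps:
W(g, c) = 3 + g (W(g, c) = -9 + ((16 + g) - 4) = -9 + (12 + g) = 3 + g)
W(504, 201) - K(555) = (3 + 504) - (-2 - 8*555) = 507 - (-2 - 4440) = 507 - 1*(-4442) = 507 + 4442 = 4949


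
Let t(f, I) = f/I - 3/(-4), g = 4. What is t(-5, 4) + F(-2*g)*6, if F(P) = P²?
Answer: 767/2 ≈ 383.50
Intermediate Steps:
t(f, I) = ¾ + f/I (t(f, I) = f/I - 3*(-¼) = f/I + ¾ = ¾ + f/I)
t(-5, 4) + F(-2*g)*6 = (¾ - 5/4) + (-2*4)²*6 = (¾ - 5*¼) + (-8)²*6 = (¾ - 5/4) + 64*6 = -½ + 384 = 767/2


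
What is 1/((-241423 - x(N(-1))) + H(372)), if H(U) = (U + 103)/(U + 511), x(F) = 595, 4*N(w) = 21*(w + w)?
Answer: -883/213701419 ≈ -4.1319e-6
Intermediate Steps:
N(w) = 21*w/2 (N(w) = (21*(w + w))/4 = (21*(2*w))/4 = (42*w)/4 = 21*w/2)
H(U) = (103 + U)/(511 + U)
1/((-241423 - x(N(-1))) + H(372)) = 1/((-241423 - 1*595) + (103 + 372)/(511 + 372)) = 1/((-241423 - 595) + 475/883) = 1/(-242018 + (1/883)*475) = 1/(-242018 + 475/883) = 1/(-213701419/883) = -883/213701419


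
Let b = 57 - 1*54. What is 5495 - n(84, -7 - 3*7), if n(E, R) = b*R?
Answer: 5579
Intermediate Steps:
b = 3 (b = 57 - 54 = 3)
n(E, R) = 3*R
5495 - n(84, -7 - 3*7) = 5495 - 3*(-7 - 3*7) = 5495 - 3*(-7 - 21) = 5495 - 3*(-28) = 5495 - 1*(-84) = 5495 + 84 = 5579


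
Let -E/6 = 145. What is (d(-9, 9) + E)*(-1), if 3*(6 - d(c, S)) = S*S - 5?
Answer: 2668/3 ≈ 889.33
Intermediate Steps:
E = -870 (E = -6*145 = -870)
d(c, S) = 23/3 - S**2/3 (d(c, S) = 6 - (S*S - 5)/3 = 6 - (S**2 - 5)/3 = 6 - (-5 + S**2)/3 = 6 + (5/3 - S**2/3) = 23/3 - S**2/3)
(d(-9, 9) + E)*(-1) = ((23/3 - 1/3*9**2) - 870)*(-1) = ((23/3 - 1/3*81) - 870)*(-1) = ((23/3 - 27) - 870)*(-1) = (-58/3 - 870)*(-1) = -2668/3*(-1) = 2668/3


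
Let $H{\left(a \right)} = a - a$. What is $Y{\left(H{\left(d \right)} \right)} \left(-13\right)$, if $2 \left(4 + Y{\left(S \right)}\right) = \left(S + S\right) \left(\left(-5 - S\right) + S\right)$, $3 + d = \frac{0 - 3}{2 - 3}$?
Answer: $52$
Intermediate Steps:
$d = 0$ ($d = -3 + \frac{0 - 3}{2 - 3} = -3 - \frac{3}{-1} = -3 - -3 = -3 + 3 = 0$)
$H{\left(a \right)} = 0$
$Y{\left(S \right)} = -4 - 5 S$ ($Y{\left(S \right)} = -4 + \frac{\left(S + S\right) \left(\left(-5 - S\right) + S\right)}{2} = -4 + \frac{2 S \left(-5\right)}{2} = -4 + \frac{\left(-10\right) S}{2} = -4 - 5 S$)
$Y{\left(H{\left(d \right)} \right)} \left(-13\right) = \left(-4 - 0\right) \left(-13\right) = \left(-4 + 0\right) \left(-13\right) = \left(-4\right) \left(-13\right) = 52$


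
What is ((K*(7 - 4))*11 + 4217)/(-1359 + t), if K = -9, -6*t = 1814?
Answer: -210/89 ≈ -2.3596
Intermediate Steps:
t = -907/3 (t = -⅙*1814 = -907/3 ≈ -302.33)
((K*(7 - 4))*11 + 4217)/(-1359 + t) = (-9*(7 - 4)*11 + 4217)/(-1359 - 907/3) = (-9*3*11 + 4217)/(-4984/3) = (-27*11 + 4217)*(-3/4984) = (-297 + 4217)*(-3/4984) = 3920*(-3/4984) = -210/89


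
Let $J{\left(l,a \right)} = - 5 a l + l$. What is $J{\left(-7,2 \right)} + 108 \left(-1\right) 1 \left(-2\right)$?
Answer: $279$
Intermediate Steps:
$J{\left(l,a \right)} = l - 5 a l$ ($J{\left(l,a \right)} = - 5 a l + l = l - 5 a l$)
$J{\left(-7,2 \right)} + 108 \left(-1\right) 1 \left(-2\right) = - 7 \left(1 - 10\right) + 108 \left(-1\right) 1 \left(-2\right) = - 7 \left(1 - 10\right) + 108 \left(\left(-1\right) \left(-2\right)\right) = \left(-7\right) \left(-9\right) + 108 \cdot 2 = 63 + 216 = 279$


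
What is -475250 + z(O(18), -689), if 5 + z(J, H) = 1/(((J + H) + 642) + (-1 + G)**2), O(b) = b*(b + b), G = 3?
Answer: -287529274/605 ≈ -4.7526e+5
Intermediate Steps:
O(b) = 2*b**2 (O(b) = b*(2*b) = 2*b**2)
z(J, H) = -5 + 1/(646 + H + J) (z(J, H) = -5 + 1/(((J + H) + 642) + (-1 + 3)**2) = -5 + 1/(((H + J) + 642) + 2**2) = -5 + 1/((642 + H + J) + 4) = -5 + 1/(646 + H + J))
-475250 + z(O(18), -689) = -475250 + (-3229 - 5*(-689) - 10*18**2)/(646 - 689 + 2*18**2) = -475250 + (-3229 + 3445 - 10*324)/(646 - 689 + 2*324) = -475250 + (-3229 + 3445 - 5*648)/(646 - 689 + 648) = -475250 + (-3229 + 3445 - 3240)/605 = -475250 + (1/605)*(-3024) = -475250 - 3024/605 = -287529274/605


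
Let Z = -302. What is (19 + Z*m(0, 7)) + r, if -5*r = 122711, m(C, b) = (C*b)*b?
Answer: -122616/5 ≈ -24523.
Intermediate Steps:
m(C, b) = C*b²
r = -122711/5 (r = -⅕*122711 = -122711/5 ≈ -24542.)
(19 + Z*m(0, 7)) + r = (19 - 0*7²) - 122711/5 = (19 - 0*49) - 122711/5 = (19 - 302*0) - 122711/5 = (19 + 0) - 122711/5 = 19 - 122711/5 = -122616/5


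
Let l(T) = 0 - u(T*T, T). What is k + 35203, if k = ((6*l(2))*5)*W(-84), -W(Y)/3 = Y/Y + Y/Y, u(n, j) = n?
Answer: 35923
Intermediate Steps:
l(T) = -T² (l(T) = 0 - T*T = 0 - T² = -T²)
W(Y) = -6 (W(Y) = -3*(Y/Y + Y/Y) = -3*(1 + 1) = -3*2 = -6)
k = 720 (k = ((6*(-1*2²))*5)*(-6) = ((6*(-1*4))*5)*(-6) = ((6*(-4))*5)*(-6) = -24*5*(-6) = -120*(-6) = 720)
k + 35203 = 720 + 35203 = 35923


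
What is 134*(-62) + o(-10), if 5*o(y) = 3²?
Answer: -41531/5 ≈ -8306.2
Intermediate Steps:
o(y) = 9/5 (o(y) = (⅕)*3² = (⅕)*9 = 9/5)
134*(-62) + o(-10) = 134*(-62) + 9/5 = -8308 + 9/5 = -41531/5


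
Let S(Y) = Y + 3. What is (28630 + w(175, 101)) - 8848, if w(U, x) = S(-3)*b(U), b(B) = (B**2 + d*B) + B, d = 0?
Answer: 19782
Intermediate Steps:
b(B) = B + B**2 (b(B) = (B**2 + 0*B) + B = (B**2 + 0) + B = B**2 + B = B + B**2)
S(Y) = 3 + Y
w(U, x) = 0 (w(U, x) = (3 - 3)*(U*(1 + U)) = 0*(U*(1 + U)) = 0)
(28630 + w(175, 101)) - 8848 = (28630 + 0) - 8848 = 28630 - 8848 = 19782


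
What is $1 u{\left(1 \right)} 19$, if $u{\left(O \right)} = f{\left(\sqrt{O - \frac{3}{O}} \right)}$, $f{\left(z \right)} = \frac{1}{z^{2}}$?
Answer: $- \frac{19}{2} \approx -9.5$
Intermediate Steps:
$f{\left(z \right)} = \frac{1}{z^{2}}$
$u{\left(O \right)} = \frac{1}{O - \frac{3}{O}}$
$1 u{\left(1 \right)} 19 = 1 \cdot 1 \frac{1}{-3 + 1^{2}} \cdot 19 = 1 \cdot 1 \frac{1}{-3 + 1} \cdot 19 = 1 \cdot 1 \frac{1}{-2} \cdot 19 = 1 \cdot 1 \left(- \frac{1}{2}\right) 19 = 1 \left(- \frac{1}{2}\right) 19 = \left(- \frac{1}{2}\right) 19 = - \frac{19}{2}$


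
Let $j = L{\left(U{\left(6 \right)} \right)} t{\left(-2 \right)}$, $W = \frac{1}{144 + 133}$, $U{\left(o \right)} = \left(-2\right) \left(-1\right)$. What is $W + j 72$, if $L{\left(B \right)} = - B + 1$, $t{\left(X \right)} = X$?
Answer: $\frac{39889}{277} \approx 144.0$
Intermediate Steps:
$U{\left(o \right)} = 2$
$L{\left(B \right)} = 1 - B$
$W = \frac{1}{277} \approx 0.0036101$
$j = 2$ ($j = \left(1 - 2\right) \left(-2\right) = \left(-1\right) \left(-2\right) = 2$)
$W + j 72 = \frac{1}{277} + 2 \cdot 72 = \frac{1}{277} + 144 = \frac{39889}{277}$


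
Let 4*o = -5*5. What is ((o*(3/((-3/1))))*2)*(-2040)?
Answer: -25500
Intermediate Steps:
o = -25/4 (o = (-5*5)/4 = (1/4)*(-25) = -25/4 ≈ -6.2500)
((o*(3/((-3/1))))*2)*(-2040) = (-75/(4*((-3/1)))*2)*(-2040) = (-75/(4*((-3*1)))*2)*(-2040) = (-75/(4*(-3))*2)*(-2040) = (-75*(-1)/(4*3)*2)*(-2040) = (-25/4*(-1)*2)*(-2040) = ((25/4)*2)*(-2040) = (25/2)*(-2040) = -25500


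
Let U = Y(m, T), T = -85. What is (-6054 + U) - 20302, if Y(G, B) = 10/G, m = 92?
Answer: -1212371/46 ≈ -26356.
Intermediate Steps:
U = 5/46 (U = 10/92 = 10*(1/92) = 5/46 ≈ 0.10870)
(-6054 + U) - 20302 = (-6054 + 5/46) - 20302 = -278479/46 - 20302 = -1212371/46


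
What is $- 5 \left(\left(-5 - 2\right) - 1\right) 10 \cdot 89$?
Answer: $35600$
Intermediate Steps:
$- 5 \left(\left(-5 - 2\right) - 1\right) 10 \cdot 89 = - 5 \left(-7 - 1\right) 890 = \left(-5\right) \left(-8\right) 890 = 40 \cdot 890 = 35600$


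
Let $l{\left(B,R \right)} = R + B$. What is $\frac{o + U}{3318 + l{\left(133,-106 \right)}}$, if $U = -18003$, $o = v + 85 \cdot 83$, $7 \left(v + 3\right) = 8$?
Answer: $- \frac{76649}{23415} \approx -3.2735$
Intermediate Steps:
$v = - \frac{13}{7}$ ($v = -3 + \frac{1}{7} \cdot 8 = -3 + \frac{8}{7} = - \frac{13}{7} \approx -1.8571$)
$o = \frac{49372}{7}$ ($o = - \frac{13}{7} + 85 \cdot 83 = - \frac{13}{7} + 7055 = \frac{49372}{7} \approx 7053.1$)
$l{\left(B,R \right)} = B + R$
$\frac{o + U}{3318 + l{\left(133,-106 \right)}} = \frac{\frac{49372}{7} - 18003}{3318 + \left(133 - 106\right)} = - \frac{76649}{7 \left(3318 + 27\right)} = - \frac{76649}{7 \cdot 3345} = \left(- \frac{76649}{7}\right) \frac{1}{3345} = - \frac{76649}{23415}$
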